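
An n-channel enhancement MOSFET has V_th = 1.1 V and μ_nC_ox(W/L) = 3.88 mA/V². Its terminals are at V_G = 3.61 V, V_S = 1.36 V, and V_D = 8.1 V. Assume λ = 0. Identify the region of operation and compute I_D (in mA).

V_GS = V_G − V_S = 3.61 − 1.36 = 2.25 V; V_DS = V_D − V_S = 8.1 − 1.36 = 6.74 V.
V_ov = V_GS − V_th = 2.25 − 1.1 = 1.15 V.
Since V_DS = 6.74 V ≥ V_ov = 1.15 V, the device is in saturation.
I_D = ½ k_n V_ov² = 0.5 × 3.88 × 1.15² = 2.57 mA.

Saturation; I_D = 2.57 mA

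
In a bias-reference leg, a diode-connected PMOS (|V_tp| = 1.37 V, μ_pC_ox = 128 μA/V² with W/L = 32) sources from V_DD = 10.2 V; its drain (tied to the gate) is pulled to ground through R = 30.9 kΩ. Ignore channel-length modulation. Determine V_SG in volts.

With gate tied to drain, V_SG = V_SD ≥ V_SG − |V_tp|, so the device is in saturation.
k_p = μ_pC_ox · (W/L) = 4.096 mA/V².
KCL at the drain: ½ k_p (V_SG − |V_tp|)² = (V_DD − V_SG)/R.
Let x = V_SG − 1.37. Then 63.3 x² + x − 8.83 = 0, giving x = 0.366 V (positive root), so V_SG = 1.74 V.
I_D = (V_DD − V_SG)/R = (10.2 − 1.74) / 30.9 = 0.274 mA.

V_SG = 1.74 V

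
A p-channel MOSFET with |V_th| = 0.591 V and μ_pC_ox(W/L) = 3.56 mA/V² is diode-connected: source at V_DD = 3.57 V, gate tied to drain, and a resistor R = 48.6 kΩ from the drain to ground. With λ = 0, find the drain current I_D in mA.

With gate tied to drain, V_SG = V_SD ≥ V_SG − |V_th|, so the device is in saturation.
KCL at the drain: ½ k_p (V_SG − |V_th|)² = (V_DD − V_SG)/R.
Let x = V_SG − 0.591. Then 86.5 x² + x − 2.979 = 0, giving x = 0.18 V (positive root), so V_SG = 0.771 V.
I_D = (V_DD − V_SG)/R = (3.57 − 0.771) / 48.6 = 0.0576 mA.

I_D = 0.0576 mA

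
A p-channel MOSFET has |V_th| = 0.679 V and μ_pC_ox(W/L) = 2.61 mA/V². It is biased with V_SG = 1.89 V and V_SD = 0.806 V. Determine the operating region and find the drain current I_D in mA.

V_ov = V_SG − |V_th| = 1.89 − 0.679 = 1.21 V.
Since V_SD = 0.806 V < V_ov = 1.21 V, the device is in the triode region.
I_D = k_p [V_ov · V_SD − ½ V_SD²] = 2.61 × [1.21 × 0.806 − 0.5 × 0.806²] = 1.7 mA.

Triode; I_D = 1.70 mA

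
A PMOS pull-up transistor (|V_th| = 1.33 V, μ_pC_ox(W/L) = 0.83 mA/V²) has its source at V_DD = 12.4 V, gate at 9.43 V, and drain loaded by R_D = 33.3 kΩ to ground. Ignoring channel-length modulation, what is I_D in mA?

I_D = 0.364 mA

V_SG = V_DD − V_G = 12.4 − 9.43 = 2.97 V, so V_ov = 2.97 − 1.33 = 1.64 V.
Assume saturation: I_D = ½ k_p V_ov² = 0.5 × 0.83 × 1.64² = 1.12 mA, giving V_SD = V_DD − I_D R_D = 12.4 − 1.12 × 33.3 = -24.8 V.
But -24.8 V < V_ov = 1.64 V, so the device is actually in triode.
In triode I_D = k_p[V_ov V_SD − ½ V_SD²] and I_D = (V_DD − V_SD)/R_D. Equating: 13.8 V_SD² − 46.33 V_SD + 12.4 = 0, giving V_SD = 0.293 V (the root below V_ov).
I_D = (12.4 − 0.293) / 33.3 = 0.364 mA.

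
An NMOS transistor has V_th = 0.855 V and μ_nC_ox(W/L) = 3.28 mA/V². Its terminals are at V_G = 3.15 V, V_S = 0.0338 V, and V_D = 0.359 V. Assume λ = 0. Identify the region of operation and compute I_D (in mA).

V_GS = V_G − V_S = 3.15 − 0.0338 = 3.12 V; V_DS = V_D − V_S = 0.359 − 0.0338 = 0.325 V.
V_ov = V_GS − V_th = 3.12 − 0.855 = 2.26 V.
Since V_DS = 0.325 V < V_ov = 2.26 V, the device is in the triode region.
I_D = k_n [V_ov · V_DS − ½ V_DS²] = 3.28 × [2.26 × 0.325 − 0.5 × 0.325²] = 2.24 mA.

Triode; I_D = 2.24 mA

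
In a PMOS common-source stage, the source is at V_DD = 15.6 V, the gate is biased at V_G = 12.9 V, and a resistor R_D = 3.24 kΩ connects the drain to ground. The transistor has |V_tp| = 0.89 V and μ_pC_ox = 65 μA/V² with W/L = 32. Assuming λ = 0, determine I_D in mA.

I_D = 3.41 mA

V_SG = V_DD − V_G = 15.6 − 12.9 = 2.7 V, so V_ov = 2.7 − 0.89 = 1.81 V.
k_p = μ_pC_ox · (W/L) = 2.08 mA/V².
Assume saturation: I_D = ½ k_p V_ov² = 0.5 × 2.08 × 1.81² = 3.41 mA, giving V_SD = V_DD − I_D R_D = 15.6 − 3.41 × 3.24 = 4.56 V.
V_SD = 4.56 V ≥ V_ov = 1.81 V, confirming saturation.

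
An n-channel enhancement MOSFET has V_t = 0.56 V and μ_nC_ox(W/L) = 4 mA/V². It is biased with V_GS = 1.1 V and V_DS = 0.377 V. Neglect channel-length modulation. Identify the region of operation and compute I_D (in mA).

V_ov = V_GS − V_t = 1.1 − 0.56 = 0.54 V.
Since V_DS = 0.377 V < V_ov = 0.54 V, the device is in the triode region.
I_D = k_n [V_ov · V_DS − ½ V_DS²] = 4 × [0.54 × 0.377 − 0.5 × 0.377²] = 0.53 mA.

Triode; I_D = 0.530 mA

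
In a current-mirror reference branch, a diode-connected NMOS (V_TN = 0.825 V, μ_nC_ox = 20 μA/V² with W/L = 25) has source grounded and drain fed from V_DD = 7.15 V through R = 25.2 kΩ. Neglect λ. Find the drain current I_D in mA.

With gate tied to drain, V_GS = V_DS ≥ V_GS − V_TN, so the device is in saturation.
k_n = μ_nC_ox · (W/L) = 0.5 mA/V².
KCL at the drain: ½ k_n (V_GS − V_TN)² = (V_DD − V_GS)/R.
Let x = V_GS − 0.825. Then 6.3 x² + x − 6.325 = 0, giving x = 0.926 V (positive root), so V_GS = 1.75 V.
I_D = (V_DD − V_GS)/R = (7.15 − 1.75) / 25.2 = 0.214 mA.

I_D = 0.214 mA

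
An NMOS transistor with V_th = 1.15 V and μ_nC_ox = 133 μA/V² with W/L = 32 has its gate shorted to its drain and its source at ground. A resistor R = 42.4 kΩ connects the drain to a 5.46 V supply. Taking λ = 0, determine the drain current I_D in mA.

I_D = 0.0966 mA

With gate tied to drain, V_GS = V_DS ≥ V_GS − V_th, so the device is in saturation.
k_n = μ_nC_ox · (W/L) = 4.256 mA/V².
KCL at the drain: ½ k_n (V_GS − V_th)² = (V_DD − V_GS)/R.
Let x = V_GS − 1.15. Then 90.2 x² + x − 4.31 = 0, giving x = 0.213 V (positive root), so V_GS = 1.36 V.
I_D = (V_DD − V_GS)/R = (5.46 − 1.36) / 42.4 = 0.0966 mA.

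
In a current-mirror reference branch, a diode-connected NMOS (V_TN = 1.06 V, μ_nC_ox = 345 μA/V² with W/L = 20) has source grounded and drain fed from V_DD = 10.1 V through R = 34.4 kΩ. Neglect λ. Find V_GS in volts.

With gate tied to drain, V_GS = V_DS ≥ V_GS − V_TN, so the device is in saturation.
k_n = μ_nC_ox · (W/L) = 6.9 mA/V².
KCL at the drain: ½ k_n (V_GS − V_TN)² = (V_DD − V_GS)/R.
Let x = V_GS − 1.06. Then 119 x² + x − 9.04 = 0, giving x = 0.272 V (positive root), so V_GS = 1.33 V.
I_D = (V_DD − V_GS)/R = (10.1 − 1.33) / 34.4 = 0.255 mA.

V_GS = 1.33 V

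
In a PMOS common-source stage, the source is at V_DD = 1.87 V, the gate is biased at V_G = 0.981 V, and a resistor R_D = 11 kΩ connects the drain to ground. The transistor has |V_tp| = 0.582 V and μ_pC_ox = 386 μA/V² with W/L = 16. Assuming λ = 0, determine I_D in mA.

V_SG = V_DD − V_G = 1.87 − 0.981 = 0.889 V, so V_ov = 0.889 − 0.582 = 0.307 V.
k_p = μ_pC_ox · (W/L) = 6.176 mA/V².
Assume saturation: I_D = ½ k_p V_ov² = 0.5 × 6.176 × 0.307² = 0.291 mA, giving V_SD = V_DD − I_D R_D = 1.87 − 0.291 × 11 = -1.33 V.
But -1.33 V < V_ov = 0.307 V, so the device is actually in triode.
In triode I_D = k_p[V_ov V_SD − ½ V_SD²] and I_D = (V_DD − V_SD)/R_D. Equating: 34 V_SD² − 21.86 V_SD + 1.87 = 0, giving V_SD = 0.102 V (the root below V_ov).
I_D = (1.87 − 0.102) / 11 = 0.161 mA.

I_D = 0.161 mA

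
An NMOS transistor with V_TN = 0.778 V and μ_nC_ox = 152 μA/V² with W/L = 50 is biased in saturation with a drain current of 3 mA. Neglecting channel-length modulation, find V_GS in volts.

V_GS = 1.67 V

k_n = μ_nC_ox · (W/L) = 7.6 mA/V².
In saturation I_D = ½ k_n (V_GS − V_TN)², so V_GS − V_TN = √(2 I_D / k_n) = √(2 × 3 / 7.6) = 0.889 V.
V_GS = 0.778 + 0.889 = 1.67 V.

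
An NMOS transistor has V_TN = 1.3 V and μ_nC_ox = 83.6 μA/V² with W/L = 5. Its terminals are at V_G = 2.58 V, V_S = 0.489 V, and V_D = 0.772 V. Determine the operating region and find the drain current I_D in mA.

Triode; I_D = 0.0768 mA

V_GS = V_G − V_S = 2.58 − 0.489 = 2.09 V; V_DS = V_D − V_S = 0.772 − 0.489 = 0.283 V.
k_n = μ_nC_ox · (W/L) = 0.418 mA/V².
V_ov = V_GS − V_TN = 2.09 − 1.3 = 0.791 V.
Since V_DS = 0.283 V < V_ov = 0.791 V, the device is in the triode region.
I_D = k_n [V_ov · V_DS − ½ V_DS²] = 0.418 × [0.791 × 0.283 − 0.5 × 0.283²] = 0.0768 mA.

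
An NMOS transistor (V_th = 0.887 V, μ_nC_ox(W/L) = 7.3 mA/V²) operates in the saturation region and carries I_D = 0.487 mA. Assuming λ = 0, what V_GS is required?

V_GS = 1.25 V

In saturation I_D = ½ k_n (V_GS − V_th)², so V_GS − V_th = √(2 I_D / k_n) = √(2 × 0.487 / 7.3) = 0.365 V.
V_GS = 0.887 + 0.365 = 1.25 V.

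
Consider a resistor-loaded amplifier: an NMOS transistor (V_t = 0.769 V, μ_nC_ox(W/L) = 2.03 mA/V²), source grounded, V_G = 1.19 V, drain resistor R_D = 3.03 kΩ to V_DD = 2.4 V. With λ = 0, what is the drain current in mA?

V_GS = V_G = 1.19 V, so V_ov = 1.19 − 0.769 = 0.421 V.
Assume saturation: I_D = ½ k_n V_ov² = 0.5 × 2.03 × 0.421² = 0.18 mA, giving V_DS = V_DD − I_D R_D = 2.4 − 0.18 × 3.03 = 1.85 V.
V_DS = 1.85 V ≥ V_ov = 0.421 V, confirming saturation.

I_D = 0.180 mA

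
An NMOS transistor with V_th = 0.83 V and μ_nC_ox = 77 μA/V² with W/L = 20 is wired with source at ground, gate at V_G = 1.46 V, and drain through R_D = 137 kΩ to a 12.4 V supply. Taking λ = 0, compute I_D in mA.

I_D = 0.0898 mA

V_GS = V_G = 1.46 V, so V_ov = 1.46 − 0.83 = 0.63 V.
k_n = μ_nC_ox · (W/L) = 1.54 mA/V².
Assume saturation: I_D = ½ k_n V_ov² = 0.5 × 1.54 × 0.63² = 0.306 mA, giving V_DS = V_DD − I_D R_D = 12.4 − 0.306 × 137 = -29.5 V.
But -29.5 V < V_ov = 0.63 V, so the device is actually in triode.
In triode I_D = k_n[V_ov V_DS − ½ V_DS²] and I_D = (V_DD − V_DS)/R_D. Equating: 105 V_DS² − 133.9 V_DS + 12.4 = 0, giving V_DS = 0.101 V (the root below V_ov).
I_D = (12.4 − 0.101) / 137 = 0.0898 mA.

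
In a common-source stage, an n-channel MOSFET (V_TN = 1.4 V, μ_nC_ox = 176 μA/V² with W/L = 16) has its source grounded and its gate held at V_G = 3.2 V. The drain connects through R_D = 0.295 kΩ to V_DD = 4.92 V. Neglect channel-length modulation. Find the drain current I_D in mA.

I_D = 4.56 mA

V_GS = V_G = 3.2 V, so V_ov = 3.2 − 1.4 = 1.8 V.
k_n = μ_nC_ox · (W/L) = 2.816 mA/V².
Assume saturation: I_D = ½ k_n V_ov² = 0.5 × 2.816 × 1.8² = 4.56 mA, giving V_DS = V_DD − I_D R_D = 4.92 − 4.56 × 0.295 = 3.57 V.
V_DS = 3.57 V ≥ V_ov = 1.8 V, confirming saturation.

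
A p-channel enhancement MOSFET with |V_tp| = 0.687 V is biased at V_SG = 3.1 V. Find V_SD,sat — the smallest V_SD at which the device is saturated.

The boundary between triode and saturation is V_SD = V_SG − |V_tp| = V_ov.
V_ov = 3.1 − 0.687 = 2.41 V.

V_SD,sat = 2.41 V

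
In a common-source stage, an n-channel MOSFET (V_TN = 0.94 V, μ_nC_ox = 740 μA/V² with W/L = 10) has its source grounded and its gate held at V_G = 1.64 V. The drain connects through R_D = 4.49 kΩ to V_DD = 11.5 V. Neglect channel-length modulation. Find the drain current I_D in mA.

V_GS = V_G = 1.64 V, so V_ov = 1.64 − 0.94 = 0.7 V.
k_n = μ_nC_ox · (W/L) = 7.4 mA/V².
Assume saturation: I_D = ½ k_n V_ov² = 0.5 × 7.4 × 0.7² = 1.81 mA, giving V_DS = V_DD − I_D R_D = 11.5 − 1.81 × 4.49 = 3.36 V.
V_DS = 3.36 V ≥ V_ov = 0.7 V, confirming saturation.

I_D = 1.81 mA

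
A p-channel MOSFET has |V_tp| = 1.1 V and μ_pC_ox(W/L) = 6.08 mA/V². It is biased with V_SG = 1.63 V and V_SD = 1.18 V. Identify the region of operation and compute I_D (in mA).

V_ov = V_SG − |V_tp| = 1.63 − 1.1 = 0.53 V.
Since V_SD = 1.18 V ≥ V_ov = 0.53 V, the device is in saturation.
I_D = ½ k_p V_ov² = 0.5 × 6.08 × 0.53² = 0.854 mA.

Saturation; I_D = 0.854 mA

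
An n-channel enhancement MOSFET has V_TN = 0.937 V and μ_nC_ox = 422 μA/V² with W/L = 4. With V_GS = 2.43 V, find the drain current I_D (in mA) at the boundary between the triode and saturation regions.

I_D = 1.88 mA

At the boundary V_DS = V_ov = V_GS − V_TN = 2.43 − 0.937 = 1.49 V.
k_n = μ_nC_ox · (W/L) = 1.688 mA/V².
I_D = ½ k_n V_ov² = 0.5 × 1.688 × 1.49² = 1.88 mA.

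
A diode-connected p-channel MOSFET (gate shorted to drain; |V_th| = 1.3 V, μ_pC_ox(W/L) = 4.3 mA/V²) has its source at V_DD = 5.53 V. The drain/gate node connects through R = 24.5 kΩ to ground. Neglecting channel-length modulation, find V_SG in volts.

With gate tied to drain, V_SG = V_SD ≥ V_SG − |V_th|, so the device is in saturation.
KCL at the drain: ½ k_p (V_SG − |V_th|)² = (V_DD − V_SG)/R.
Let x = V_SG − 1.3. Then 52.7 x² + x − 4.23 = 0, giving x = 0.274 V (positive root), so V_SG = 1.57 V.
I_D = (V_DD − V_SG)/R = (5.53 − 1.57) / 24.5 = 0.161 mA.

V_SG = 1.57 V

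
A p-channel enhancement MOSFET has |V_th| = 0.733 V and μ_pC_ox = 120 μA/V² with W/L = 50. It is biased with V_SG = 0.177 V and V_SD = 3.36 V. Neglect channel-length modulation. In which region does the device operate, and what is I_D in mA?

Cutoff; I_D = 0 mA

V_SG = 0.177 V < |V_th| = 0.733 V, so the transistor is in cutoff.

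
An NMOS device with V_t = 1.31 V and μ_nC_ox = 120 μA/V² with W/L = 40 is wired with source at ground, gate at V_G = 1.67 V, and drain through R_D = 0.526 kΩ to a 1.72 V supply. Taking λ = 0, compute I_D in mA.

V_GS = V_G = 1.67 V, so V_ov = 1.67 − 1.31 = 0.36 V.
k_n = μ_nC_ox · (W/L) = 4.8 mA/V².
Assume saturation: I_D = ½ k_n V_ov² = 0.5 × 4.8 × 0.36² = 0.311 mA, giving V_DS = V_DD − I_D R_D = 1.72 − 0.311 × 0.526 = 1.56 V.
V_DS = 1.56 V ≥ V_ov = 0.36 V, confirming saturation.

I_D = 0.311 mA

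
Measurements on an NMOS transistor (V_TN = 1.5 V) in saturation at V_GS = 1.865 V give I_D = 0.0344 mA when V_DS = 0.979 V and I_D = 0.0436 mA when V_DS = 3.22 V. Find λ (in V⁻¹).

λ = 0.135 V⁻¹

With V_GS fixed, I_D ∝ (1 + λ V_DS) in saturation, so I_D2/I_D1 = (1 + λ V_DS2)/(1 + λ V_DS1).
0.0436/0.0344 = 1.267 = (1 + 3.22 λ)/(1 + 0.979 λ).
Solving: λ (I_D1 V_DS2 − I_D2 V_DS1) = I_D2 − I_D1, so λ = (0.0436 − 0.0344) / (0.0344 × 3.22 − 0.0436 × 0.979) = 0.0092 / 0.0681 = 0.135 V⁻¹.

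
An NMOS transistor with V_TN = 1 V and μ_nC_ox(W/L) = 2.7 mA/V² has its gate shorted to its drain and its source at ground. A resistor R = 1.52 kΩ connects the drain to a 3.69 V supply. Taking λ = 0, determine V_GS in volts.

With gate tied to drain, V_GS = V_DS ≥ V_GS − V_TN, so the device is in saturation.
KCL at the drain: ½ k_n (V_GS − V_TN)² = (V_DD − V_GS)/R.
Let x = V_GS − 1. Then 2.05 x² + x − 2.69 = 0, giving x = 0.927 V (positive root), so V_GS = 1.93 V.
I_D = (V_DD − V_GS)/R = (3.69 − 1.93) / 1.52 = 1.16 mA.

V_GS = 1.93 V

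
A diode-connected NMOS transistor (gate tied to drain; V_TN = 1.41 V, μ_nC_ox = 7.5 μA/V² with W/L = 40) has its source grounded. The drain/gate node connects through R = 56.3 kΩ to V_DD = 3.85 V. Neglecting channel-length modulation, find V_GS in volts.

With gate tied to drain, V_GS = V_DS ≥ V_GS − V_TN, so the device is in saturation.
k_n = μ_nC_ox · (W/L) = 0.3 mA/V².
KCL at the drain: ½ k_n (V_GS − V_TN)² = (V_DD − V_GS)/R.
Let x = V_GS − 1.41. Then 8.44 x² + x − 2.44 = 0, giving x = 0.482 V (positive root), so V_GS = 1.89 V.
I_D = (V_DD − V_GS)/R = (3.85 − 1.89) / 56.3 = 0.0348 mA.

V_GS = 1.89 V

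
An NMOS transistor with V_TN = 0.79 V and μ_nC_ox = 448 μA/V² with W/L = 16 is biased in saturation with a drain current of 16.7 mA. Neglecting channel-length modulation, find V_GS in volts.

k_n = μ_nC_ox · (W/L) = 7.168 mA/V².
In saturation I_D = ½ k_n (V_GS − V_TN)², so V_GS − V_TN = √(2 I_D / k_n) = √(2 × 16.7 / 7.168) = 2.16 V.
V_GS = 0.79 + 2.16 = 2.95 V.

V_GS = 2.95 V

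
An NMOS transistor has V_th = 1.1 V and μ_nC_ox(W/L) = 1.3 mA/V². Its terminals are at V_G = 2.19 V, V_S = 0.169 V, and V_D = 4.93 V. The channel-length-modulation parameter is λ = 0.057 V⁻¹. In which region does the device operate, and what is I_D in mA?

Saturation; I_D = 0.701 mA

V_GS = V_G − V_S = 2.19 − 0.169 = 2.02 V; V_DS = V_D − V_S = 4.93 − 0.169 = 4.76 V.
V_ov = V_GS − V_th = 2.02 − 1.1 = 0.921 V.
Since V_DS = 4.76 V ≥ V_ov = 0.921 V, the device is in saturation.
I_D = ½ k_n V_ov² (1 + λ V_DS) = 0.5 × 1.3 × 0.921² × (1 + 0.057 × 4.76) = 0.701 mA.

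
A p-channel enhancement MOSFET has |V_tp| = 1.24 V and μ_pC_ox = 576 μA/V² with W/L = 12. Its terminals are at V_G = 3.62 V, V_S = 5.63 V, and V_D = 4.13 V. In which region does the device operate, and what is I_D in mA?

Saturation; I_D = 2.05 mA

V_SG = V_S − V_G = 5.63 − 3.62 = 2.01 V; V_SD = V_S − V_D = 5.63 − 4.13 = 1.5 V.
k_p = μ_pC_ox · (W/L) = 6.912 mA/V².
V_ov = V_SG − |V_tp| = 2.01 − 1.24 = 0.77 V.
Since V_SD = 1.5 V ≥ V_ov = 0.77 V, the device is in saturation.
I_D = ½ k_p V_ov² = 0.5 × 6.912 × 0.77² = 2.05 mA.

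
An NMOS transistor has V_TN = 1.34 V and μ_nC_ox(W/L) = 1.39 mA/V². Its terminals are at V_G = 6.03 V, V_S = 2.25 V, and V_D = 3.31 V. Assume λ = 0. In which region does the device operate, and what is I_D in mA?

Triode; I_D = 2.81 mA

V_GS = V_G − V_S = 6.03 − 2.25 = 3.78 V; V_DS = V_D − V_S = 3.31 − 2.25 = 1.06 V.
V_ov = V_GS − V_TN = 3.78 − 1.34 = 2.44 V.
Since V_DS = 1.06 V < V_ov = 2.44 V, the device is in the triode region.
I_D = k_n [V_ov · V_DS − ½ V_DS²] = 1.39 × [2.44 × 1.06 − 0.5 × 1.06²] = 2.81 mA.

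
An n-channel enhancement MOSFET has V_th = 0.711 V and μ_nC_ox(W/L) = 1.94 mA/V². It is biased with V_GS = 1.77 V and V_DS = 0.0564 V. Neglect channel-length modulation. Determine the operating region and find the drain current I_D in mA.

V_ov = V_GS − V_th = 1.77 − 0.711 = 1.06 V.
Since V_DS = 0.0564 V < V_ov = 1.06 V, the device is in the triode region.
I_D = k_n [V_ov · V_DS − ½ V_DS²] = 1.94 × [1.06 × 0.0564 − 0.5 × 0.0564²] = 0.113 mA.

Triode; I_D = 0.113 mA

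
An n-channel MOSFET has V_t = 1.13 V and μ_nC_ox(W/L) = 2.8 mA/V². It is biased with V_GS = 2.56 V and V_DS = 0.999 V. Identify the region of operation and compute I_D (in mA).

V_ov = V_GS − V_t = 2.56 − 1.13 = 1.43 V.
Since V_DS = 0.999 V < V_ov = 1.43 V, the device is in the triode region.
I_D = k_n [V_ov · V_DS − ½ V_DS²] = 2.8 × [1.43 × 0.999 − 0.5 × 0.999²] = 2.6 mA.

Triode; I_D = 2.60 mA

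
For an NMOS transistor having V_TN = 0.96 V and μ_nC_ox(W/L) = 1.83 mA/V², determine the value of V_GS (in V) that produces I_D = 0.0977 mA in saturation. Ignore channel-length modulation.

In saturation I_D = ½ k_n (V_GS − V_TN)², so V_GS − V_TN = √(2 I_D / k_n) = √(2 × 0.0977 / 1.83) = 0.327 V.
V_GS = 0.96 + 0.327 = 1.29 V.

V_GS = 1.29 V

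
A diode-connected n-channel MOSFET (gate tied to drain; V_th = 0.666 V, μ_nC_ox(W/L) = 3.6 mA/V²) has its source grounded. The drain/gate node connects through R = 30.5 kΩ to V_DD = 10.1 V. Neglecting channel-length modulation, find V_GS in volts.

With gate tied to drain, V_GS = V_DS ≥ V_GS − V_th, so the device is in saturation.
KCL at the drain: ½ k_n (V_GS − V_th)² = (V_DD − V_GS)/R.
Let x = V_GS − 0.666. Then 54.9 x² + x − 9.434 = 0, giving x = 0.406 V (positive root), so V_GS = 1.07 V.
I_D = (V_DD − V_GS)/R = (10.1 − 1.07) / 30.5 = 0.296 mA.

V_GS = 1.07 V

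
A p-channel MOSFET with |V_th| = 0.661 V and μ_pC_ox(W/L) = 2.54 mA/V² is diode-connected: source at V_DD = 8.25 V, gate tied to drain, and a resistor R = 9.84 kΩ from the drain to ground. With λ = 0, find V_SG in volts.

V_SG = 1.40 V

With gate tied to drain, V_SG = V_SD ≥ V_SG − |V_th|, so the device is in saturation.
KCL at the drain: ½ k_p (V_SG − |V_th|)² = (V_DD − V_SG)/R.
Let x = V_SG − 0.661. Then 12.5 x² + x − 7.589 = 0, giving x = 0.74 V (positive root), so V_SG = 1.4 V.
I_D = (V_DD − V_SG)/R = (8.25 − 1.4) / 9.84 = 0.696 mA.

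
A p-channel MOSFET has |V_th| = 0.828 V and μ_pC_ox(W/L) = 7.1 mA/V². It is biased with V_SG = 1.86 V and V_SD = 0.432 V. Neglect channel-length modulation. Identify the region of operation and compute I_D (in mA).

V_ov = V_SG − |V_th| = 1.86 − 0.828 = 1.03 V.
Since V_SD = 0.432 V < V_ov = 1.03 V, the device is in the triode region.
I_D = k_p [V_ov · V_SD − ½ V_SD²] = 7.1 × [1.03 × 0.432 − 0.5 × 0.432²] = 2.5 mA.

Triode; I_D = 2.50 mA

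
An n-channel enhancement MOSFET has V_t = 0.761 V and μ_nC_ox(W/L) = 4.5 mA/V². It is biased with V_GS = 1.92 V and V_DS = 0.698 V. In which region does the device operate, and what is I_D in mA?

Triode; I_D = 2.54 mA

V_ov = V_GS − V_t = 1.92 − 0.761 = 1.16 V.
Since V_DS = 0.698 V < V_ov = 1.16 V, the device is in the triode region.
I_D = k_n [V_ov · V_DS − ½ V_DS²] = 4.5 × [1.16 × 0.698 − 0.5 × 0.698²] = 2.54 mA.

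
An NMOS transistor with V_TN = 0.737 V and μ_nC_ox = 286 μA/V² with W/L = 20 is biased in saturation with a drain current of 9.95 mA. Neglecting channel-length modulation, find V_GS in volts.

V_GS = 2.60 V

k_n = μ_nC_ox · (W/L) = 5.72 mA/V².
In saturation I_D = ½ k_n (V_GS − V_TN)², so V_GS − V_TN = √(2 I_D / k_n) = √(2 × 9.95 / 5.72) = 1.87 V.
V_GS = 0.737 + 1.87 = 2.6 V.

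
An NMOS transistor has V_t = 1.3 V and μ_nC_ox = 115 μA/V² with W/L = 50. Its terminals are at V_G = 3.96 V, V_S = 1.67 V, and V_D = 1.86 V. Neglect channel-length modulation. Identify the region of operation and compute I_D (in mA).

V_GS = V_G − V_S = 3.96 − 1.67 = 2.29 V; V_DS = V_D − V_S = 1.86 − 1.67 = 0.19 V.
k_n = μ_nC_ox · (W/L) = 5.75 mA/V².
V_ov = V_GS − V_t = 2.29 − 1.3 = 0.99 V.
Since V_DS = 0.19 V < V_ov = 0.99 V, the device is in the triode region.
I_D = k_n [V_ov · V_DS − ½ V_DS²] = 5.75 × [0.99 × 0.19 − 0.5 × 0.19²] = 0.978 mA.

Triode; I_D = 0.978 mA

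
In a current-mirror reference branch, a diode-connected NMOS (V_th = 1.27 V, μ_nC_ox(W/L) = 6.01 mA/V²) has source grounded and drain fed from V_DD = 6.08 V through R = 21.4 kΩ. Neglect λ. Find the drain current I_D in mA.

With gate tied to drain, V_GS = V_DS ≥ V_GS − V_th, so the device is in saturation.
KCL at the drain: ½ k_n (V_GS − V_th)² = (V_DD − V_GS)/R.
Let x = V_GS − 1.27. Then 64.3 x² + x − 4.81 = 0, giving x = 0.266 V (positive root), so V_GS = 1.54 V.
I_D = (V_DD − V_GS)/R = (6.08 − 1.54) / 21.4 = 0.212 mA.

I_D = 0.212 mA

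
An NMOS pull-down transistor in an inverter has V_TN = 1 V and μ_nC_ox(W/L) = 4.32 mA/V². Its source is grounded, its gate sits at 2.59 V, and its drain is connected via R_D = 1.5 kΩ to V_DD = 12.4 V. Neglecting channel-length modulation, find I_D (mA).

I_D = 5.46 mA

V_GS = V_G = 2.59 V, so V_ov = 2.59 − 1 = 1.59 V.
Assume saturation: I_D = ½ k_n V_ov² = 0.5 × 4.32 × 1.59² = 5.46 mA, giving V_DS = V_DD − I_D R_D = 12.4 − 5.46 × 1.5 = 4.21 V.
V_DS = 4.21 V ≥ V_ov = 1.59 V, confirming saturation.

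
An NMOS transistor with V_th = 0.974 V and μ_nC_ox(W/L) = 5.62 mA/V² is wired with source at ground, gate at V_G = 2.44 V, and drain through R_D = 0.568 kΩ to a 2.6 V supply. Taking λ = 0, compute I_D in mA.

I_D = 3.63 mA

V_GS = V_G = 2.44 V, so V_ov = 2.44 − 0.974 = 1.47 V.
Assume saturation: I_D = ½ k_n V_ov² = 0.5 × 5.62 × 1.47² = 6.04 mA, giving V_DS = V_DD − I_D R_D = 2.6 − 6.04 × 0.568 = -0.83 V.
But -0.83 V < V_ov = 1.47 V, so the device is actually in triode.
In triode I_D = k_n[V_ov V_DS − ½ V_DS²] and I_D = (V_DD − V_DS)/R_D. Equating: 1.6 V_DS² − 5.68 V_DS + 2.6 = 0, giving V_DS = 0.54 V (the root below V_ov).
I_D = (2.6 − 0.54) / 0.568 = 3.63 mA.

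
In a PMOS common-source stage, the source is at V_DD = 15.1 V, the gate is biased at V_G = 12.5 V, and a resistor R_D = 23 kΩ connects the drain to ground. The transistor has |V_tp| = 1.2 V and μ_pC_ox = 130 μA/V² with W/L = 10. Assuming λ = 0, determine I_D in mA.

I_D = 0.639 mA

V_SG = V_DD − V_G = 15.1 − 12.5 = 2.6 V, so V_ov = 2.6 − 1.2 = 1.4 V.
k_p = μ_pC_ox · (W/L) = 1.3 mA/V².
Assume saturation: I_D = ½ k_p V_ov² = 0.5 × 1.3 × 1.4² = 1.27 mA, giving V_SD = V_DD − I_D R_D = 15.1 − 1.27 × 23 = -14.2 V.
But -14.2 V < V_ov = 1.4 V, so the device is actually in triode.
In triode I_D = k_p[V_ov V_SD − ½ V_SD²] and I_D = (V_DD − V_SD)/R_D. Equating: 15 V_SD² − 42.86 V_SD + 15.1 = 0, giving V_SD = 0.411 V (the root below V_ov).
I_D = (15.1 − 0.411) / 23 = 0.639 mA.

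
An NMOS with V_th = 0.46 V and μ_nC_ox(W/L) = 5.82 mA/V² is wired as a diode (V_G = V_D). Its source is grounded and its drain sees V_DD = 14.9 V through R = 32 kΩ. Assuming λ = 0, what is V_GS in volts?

With gate tied to drain, V_GS = V_DS ≥ V_GS − V_th, so the device is in saturation.
KCL at the drain: ½ k_n (V_GS − V_th)² = (V_DD − V_GS)/R.
Let x = V_GS − 0.46. Then 93.1 x² + x − 14.44 = 0, giving x = 0.388 V (positive root), so V_GS = 0.848 V.
I_D = (V_DD − V_GS)/R = (14.9 − 0.848) / 32 = 0.439 mA.

V_GS = 0.848 V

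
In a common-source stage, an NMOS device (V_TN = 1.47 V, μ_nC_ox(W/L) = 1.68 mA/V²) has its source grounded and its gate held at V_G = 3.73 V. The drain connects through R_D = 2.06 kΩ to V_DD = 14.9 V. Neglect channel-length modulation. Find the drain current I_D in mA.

V_GS = V_G = 3.73 V, so V_ov = 3.73 − 1.47 = 2.26 V.
Assume saturation: I_D = ½ k_n V_ov² = 0.5 × 1.68 × 2.26² = 4.29 mA, giving V_DS = V_DD − I_D R_D = 14.9 − 4.29 × 2.06 = 6.06 V.
V_DS = 6.06 V ≥ V_ov = 2.26 V, confirming saturation.

I_D = 4.29 mA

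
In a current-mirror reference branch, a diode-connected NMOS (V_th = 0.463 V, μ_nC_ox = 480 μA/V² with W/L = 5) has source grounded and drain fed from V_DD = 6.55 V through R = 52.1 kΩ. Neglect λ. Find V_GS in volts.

V_GS = 0.767 V

With gate tied to drain, V_GS = V_DS ≥ V_GS − V_th, so the device is in saturation.
k_n = μ_nC_ox · (W/L) = 2.4 mA/V².
KCL at the drain: ½ k_n (V_GS − V_th)² = (V_DD − V_GS)/R.
Let x = V_GS − 0.463. Then 62.5 x² + x − 6.087 = 0, giving x = 0.304 V (positive root), so V_GS = 0.767 V.
I_D = (V_DD − V_GS)/R = (6.55 − 0.767) / 52.1 = 0.111 mA.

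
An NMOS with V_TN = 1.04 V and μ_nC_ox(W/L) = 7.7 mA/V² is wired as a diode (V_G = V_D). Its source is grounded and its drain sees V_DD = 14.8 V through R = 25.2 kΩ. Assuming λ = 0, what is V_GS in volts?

V_GS = 1.41 V

With gate tied to drain, V_GS = V_DS ≥ V_GS − V_TN, so the device is in saturation.
KCL at the drain: ½ k_n (V_GS − V_TN)² = (V_DD − V_GS)/R.
Let x = V_GS − 1.04. Then 97 x² + x − 13.76 = 0, giving x = 0.371 V (positive root), so V_GS = 1.41 V.
I_D = (V_DD − V_GS)/R = (14.8 − 1.41) / 25.2 = 0.531 mA.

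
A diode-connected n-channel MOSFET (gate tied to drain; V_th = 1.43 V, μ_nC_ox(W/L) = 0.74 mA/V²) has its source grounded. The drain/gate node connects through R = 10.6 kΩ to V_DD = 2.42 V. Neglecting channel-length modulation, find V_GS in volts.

With gate tied to drain, V_GS = V_DS ≥ V_GS − V_th, so the device is in saturation.
KCL at the drain: ½ k_n (V_GS − V_th)² = (V_DD − V_GS)/R.
Let x = V_GS − 1.43. Then 3.92 x² + x − 0.99 = 0, giving x = 0.391 V (positive root), so V_GS = 1.82 V.
I_D = (V_DD − V_GS)/R = (2.42 − 1.82) / 10.6 = 0.0565 mA.

V_GS = 1.82 V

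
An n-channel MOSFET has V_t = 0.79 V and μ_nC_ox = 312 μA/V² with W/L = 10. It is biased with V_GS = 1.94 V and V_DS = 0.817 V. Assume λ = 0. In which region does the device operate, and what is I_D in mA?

k_n = μ_nC_ox · (W/L) = 3.12 mA/V².
V_ov = V_GS − V_t = 1.94 − 0.79 = 1.15 V.
Since V_DS = 0.817 V < V_ov = 1.15 V, the device is in the triode region.
I_D = k_n [V_ov · V_DS − ½ V_DS²] = 3.12 × [1.15 × 0.817 − 0.5 × 0.817²] = 1.89 mA.

Triode; I_D = 1.89 mA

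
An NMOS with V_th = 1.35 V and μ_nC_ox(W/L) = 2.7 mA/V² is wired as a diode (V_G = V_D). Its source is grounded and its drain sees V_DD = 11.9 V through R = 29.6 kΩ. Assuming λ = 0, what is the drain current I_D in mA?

With gate tied to drain, V_GS = V_DS ≥ V_GS − V_th, so the device is in saturation.
KCL at the drain: ½ k_n (V_GS − V_th)² = (V_DD − V_GS)/R.
Let x = V_GS − 1.35. Then 40 x² + x − 10.55 = 0, giving x = 0.501 V (positive root), so V_GS = 1.85 V.
I_D = (V_DD − V_GS)/R = (11.9 − 1.85) / 29.6 = 0.339 mA.

I_D = 0.339 mA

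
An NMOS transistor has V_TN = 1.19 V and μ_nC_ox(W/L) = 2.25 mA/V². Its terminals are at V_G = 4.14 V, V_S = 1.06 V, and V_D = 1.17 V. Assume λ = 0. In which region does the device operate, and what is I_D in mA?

Triode; I_D = 0.454 mA

V_GS = V_G − V_S = 4.14 − 1.06 = 3.08 V; V_DS = V_D − V_S = 1.17 − 1.06 = 0.11 V.
V_ov = V_GS − V_TN = 3.08 − 1.19 = 1.89 V.
Since V_DS = 0.11 V < V_ov = 1.89 V, the device is in the triode region.
I_D = k_n [V_ov · V_DS − ½ V_DS²] = 2.25 × [1.89 × 0.11 − 0.5 × 0.11²] = 0.454 mA.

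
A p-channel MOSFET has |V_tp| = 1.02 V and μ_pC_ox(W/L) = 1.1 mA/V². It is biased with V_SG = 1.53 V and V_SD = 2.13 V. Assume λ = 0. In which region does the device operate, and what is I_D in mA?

V_ov = V_SG − |V_tp| = 1.53 − 1.02 = 0.51 V.
Since V_SD = 2.13 V ≥ V_ov = 0.51 V, the device is in saturation.
I_D = ½ k_p V_ov² = 0.5 × 1.1 × 0.51² = 0.143 mA.

Saturation; I_D = 0.143 mA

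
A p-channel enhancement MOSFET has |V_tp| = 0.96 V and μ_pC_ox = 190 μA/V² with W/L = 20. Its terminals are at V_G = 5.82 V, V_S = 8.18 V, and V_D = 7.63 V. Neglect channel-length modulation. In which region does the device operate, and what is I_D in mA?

Triode; I_D = 2.35 mA

V_SG = V_S − V_G = 8.18 − 5.82 = 2.36 V; V_SD = V_S − V_D = 8.18 − 7.63 = 0.55 V.
k_p = μ_pC_ox · (W/L) = 3.8 mA/V².
V_ov = V_SG − |V_tp| = 2.36 − 0.96 = 1.4 V.
Since V_SD = 0.55 V < V_ov = 1.4 V, the device is in the triode region.
I_D = k_p [V_ov · V_SD − ½ V_SD²] = 3.8 × [1.4 × 0.55 − 0.5 × 0.55²] = 2.35 mA.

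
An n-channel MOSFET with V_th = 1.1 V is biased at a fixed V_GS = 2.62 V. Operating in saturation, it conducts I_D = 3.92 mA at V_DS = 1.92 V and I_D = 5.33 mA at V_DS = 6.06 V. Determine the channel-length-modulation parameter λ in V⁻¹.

λ = 0.104 V⁻¹

With V_GS fixed, I_D ∝ (1 + λ V_DS) in saturation, so I_D2/I_D1 = (1 + λ V_DS2)/(1 + λ V_DS1).
5.33/3.92 = 1.36 = (1 + 6.06 λ)/(1 + 1.92 λ).
Solving: λ (I_D1 V_DS2 − I_D2 V_DS1) = I_D2 − I_D1, so λ = (5.33 − 3.92) / (3.92 × 6.06 − 5.33 × 1.92) = 1.41 / 13.5 = 0.104 V⁻¹.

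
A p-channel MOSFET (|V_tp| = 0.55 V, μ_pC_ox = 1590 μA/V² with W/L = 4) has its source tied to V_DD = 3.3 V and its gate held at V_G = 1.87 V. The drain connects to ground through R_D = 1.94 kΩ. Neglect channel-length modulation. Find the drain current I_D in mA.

I_D = 1.53 mA

V_SG = V_DD − V_G = 3.3 − 1.87 = 1.43 V, so V_ov = 1.43 − 0.55 = 0.88 V.
k_p = μ_pC_ox · (W/L) = 6.36 mA/V².
Assume saturation: I_D = ½ k_p V_ov² = 0.5 × 6.36 × 0.88² = 2.46 mA, giving V_SD = V_DD − I_D R_D = 3.3 − 2.46 × 1.94 = -1.48 V.
But -1.48 V < V_ov = 0.88 V, so the device is actually in triode.
In triode I_D = k_p[V_ov V_SD − ½ V_SD²] and I_D = (V_DD − V_SD)/R_D. Equating: 6.17 V_SD² − 11.86 V_SD + 3.3 = 0, giving V_SD = 0.338 V (the root below V_ov).
I_D = (3.3 − 0.338) / 1.94 = 1.53 mA.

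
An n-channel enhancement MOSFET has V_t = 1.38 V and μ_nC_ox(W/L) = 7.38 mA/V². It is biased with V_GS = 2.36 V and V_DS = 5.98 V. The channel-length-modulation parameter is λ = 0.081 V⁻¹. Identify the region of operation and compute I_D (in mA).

Saturation; I_D = 5.26 mA

V_ov = V_GS − V_t = 2.36 − 1.38 = 0.98 V.
Since V_DS = 5.98 V ≥ V_ov = 0.98 V, the device is in saturation.
I_D = ½ k_n V_ov² (1 + λ V_DS) = 0.5 × 7.38 × 0.98² × (1 + 0.081 × 5.98) = 5.26 mA.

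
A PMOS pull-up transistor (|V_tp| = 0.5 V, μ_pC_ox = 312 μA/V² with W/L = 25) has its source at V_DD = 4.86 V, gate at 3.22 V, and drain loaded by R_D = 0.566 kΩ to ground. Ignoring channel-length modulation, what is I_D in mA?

I_D = 5.07 mA

V_SG = V_DD − V_G = 4.86 − 3.22 = 1.64 V, so V_ov = 1.64 − 0.5 = 1.14 V.
k_p = μ_pC_ox · (W/L) = 7.8 mA/V².
Assume saturation: I_D = ½ k_p V_ov² = 0.5 × 7.8 × 1.14² = 5.07 mA, giving V_SD = V_DD − I_D R_D = 4.86 − 5.07 × 0.566 = 1.99 V.
V_SD = 1.99 V ≥ V_ov = 1.14 V, confirming saturation.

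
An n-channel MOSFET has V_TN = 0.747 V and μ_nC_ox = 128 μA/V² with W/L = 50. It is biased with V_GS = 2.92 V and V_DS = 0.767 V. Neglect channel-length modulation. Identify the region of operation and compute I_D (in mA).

Triode; I_D = 8.78 mA

k_n = μ_nC_ox · (W/L) = 6.4 mA/V².
V_ov = V_GS − V_TN = 2.92 − 0.747 = 2.17 V.
Since V_DS = 0.767 V < V_ov = 2.17 V, the device is in the triode region.
I_D = k_n [V_ov · V_DS − ½ V_DS²] = 6.4 × [2.17 × 0.767 − 0.5 × 0.767²] = 8.78 mA.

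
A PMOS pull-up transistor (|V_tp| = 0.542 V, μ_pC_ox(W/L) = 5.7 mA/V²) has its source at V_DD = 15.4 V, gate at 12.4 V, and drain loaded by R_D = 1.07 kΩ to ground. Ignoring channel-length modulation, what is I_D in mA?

V_SG = V_DD − V_G = 15.4 − 12.4 = 3 V, so V_ov = 3 − 0.542 = 2.46 V.
Assume saturation: I_D = ½ k_p V_ov² = 0.5 × 5.7 × 2.46² = 17.2 mA, giving V_SD = V_DD − I_D R_D = 15.4 − 17.2 × 1.07 = -3.02 V.
But -3.02 V < V_ov = 2.46 V, so the device is actually in triode.
In triode I_D = k_p[V_ov V_SD − ½ V_SD²] and I_D = (V_DD − V_SD)/R_D. Equating: 3.05 V_SD² − 15.99 V_SD + 15.4 = 0, giving V_SD = 1.27 V (the root below V_ov).
I_D = (15.4 − 1.27) / 1.07 = 13.2 mA.

I_D = 13.2 mA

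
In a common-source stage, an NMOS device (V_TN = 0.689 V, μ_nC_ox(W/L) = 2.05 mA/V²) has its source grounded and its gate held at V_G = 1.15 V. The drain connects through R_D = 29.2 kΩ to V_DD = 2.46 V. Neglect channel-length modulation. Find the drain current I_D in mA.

I_D = 0.0810 mA

V_GS = V_G = 1.15 V, so V_ov = 1.15 − 0.689 = 0.461 V.
Assume saturation: I_D = ½ k_n V_ov² = 0.5 × 2.05 × 0.461² = 0.218 mA, giving V_DS = V_DD − I_D R_D = 2.46 − 0.218 × 29.2 = -3.9 V.
But -3.9 V < V_ov = 0.461 V, so the device is actually in triode.
In triode I_D = k_n[V_ov V_DS − ½ V_DS²] and I_D = (V_DD − V_DS)/R_D. Equating: 29.9 V_DS² − 28.6 V_DS + 2.46 = 0, giving V_DS = 0.0956 V (the root below V_ov).
I_D = (2.46 − 0.0956) / 29.2 = 0.081 mA.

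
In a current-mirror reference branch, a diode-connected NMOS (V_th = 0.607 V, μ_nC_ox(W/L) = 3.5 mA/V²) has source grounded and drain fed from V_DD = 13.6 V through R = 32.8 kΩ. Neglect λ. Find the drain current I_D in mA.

I_D = 0.382 mA

With gate tied to drain, V_GS = V_DS ≥ V_GS − V_th, so the device is in saturation.
KCL at the drain: ½ k_n (V_GS − V_th)² = (V_DD − V_GS)/R.
Let x = V_GS − 0.607. Then 57.4 x² + x − 12.99 = 0, giving x = 0.467 V (positive root), so V_GS = 1.07 V.
I_D = (V_DD − V_GS)/R = (13.6 − 1.07) / 32.8 = 0.382 mA.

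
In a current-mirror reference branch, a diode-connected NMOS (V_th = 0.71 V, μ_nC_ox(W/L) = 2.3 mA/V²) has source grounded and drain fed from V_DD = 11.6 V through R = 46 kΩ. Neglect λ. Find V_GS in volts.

V_GS = 1.15 V

With gate tied to drain, V_GS = V_DS ≥ V_GS − V_th, so the device is in saturation.
KCL at the drain: ½ k_n (V_GS − V_th)² = (V_DD − V_GS)/R.
Let x = V_GS − 0.71. Then 52.9 x² + x − 10.89 = 0, giving x = 0.444 V (positive root), so V_GS = 1.15 V.
I_D = (V_DD − V_GS)/R = (11.6 − 1.15) / 46 = 0.227 mA.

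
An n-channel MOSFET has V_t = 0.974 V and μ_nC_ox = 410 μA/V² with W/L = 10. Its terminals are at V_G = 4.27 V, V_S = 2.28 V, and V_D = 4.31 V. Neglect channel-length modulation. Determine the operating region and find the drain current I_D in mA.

V_GS = V_G − V_S = 4.27 − 2.28 = 1.99 V; V_DS = V_D − V_S = 4.31 − 2.28 = 2.03 V.
k_n = μ_nC_ox · (W/L) = 4.1 mA/V².
V_ov = V_GS − V_t = 1.99 − 0.974 = 1.02 V.
Since V_DS = 2.03 V ≥ V_ov = 1.02 V, the device is in saturation.
I_D = ½ k_n V_ov² = 0.5 × 4.1 × 1.02² = 2.12 mA.

Saturation; I_D = 2.12 mA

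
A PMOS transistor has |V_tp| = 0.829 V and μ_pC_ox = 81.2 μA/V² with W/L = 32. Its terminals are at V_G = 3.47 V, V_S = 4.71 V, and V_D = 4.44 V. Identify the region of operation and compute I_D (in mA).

V_SG = V_S − V_G = 4.71 − 3.47 = 1.24 V; V_SD = V_S − V_D = 4.71 − 4.44 = 0.27 V.
k_p = μ_pC_ox · (W/L) = 2.598 mA/V².
V_ov = V_SG − |V_tp| = 1.24 − 0.829 = 0.411 V.
Since V_SD = 0.27 V < V_ov = 0.411 V, the device is in the triode region.
I_D = k_p [V_ov · V_SD − ½ V_SD²] = 2.598 × [0.411 × 0.27 − 0.5 × 0.27²] = 0.194 mA.

Triode; I_D = 0.194 mA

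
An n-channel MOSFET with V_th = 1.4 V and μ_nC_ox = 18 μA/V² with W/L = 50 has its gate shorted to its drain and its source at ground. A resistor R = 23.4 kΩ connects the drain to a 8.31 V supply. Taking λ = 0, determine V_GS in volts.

V_GS = 2.16 V

With gate tied to drain, V_GS = V_DS ≥ V_GS − V_th, so the device is in saturation.
k_n = μ_nC_ox · (W/L) = 0.9 mA/V².
KCL at the drain: ½ k_n (V_GS − V_th)² = (V_DD − V_GS)/R.
Let x = V_GS − 1.4. Then 10.5 x² + x − 6.91 = 0, giving x = 0.764 V (positive root), so V_GS = 2.16 V.
I_D = (V_DD − V_GS)/R = (8.31 − 2.16) / 23.4 = 0.263 mA.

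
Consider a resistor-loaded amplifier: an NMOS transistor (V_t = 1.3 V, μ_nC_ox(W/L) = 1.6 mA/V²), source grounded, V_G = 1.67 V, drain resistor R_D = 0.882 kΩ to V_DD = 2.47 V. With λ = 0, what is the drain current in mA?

V_GS = V_G = 1.67 V, so V_ov = 1.67 − 1.3 = 0.37 V.
Assume saturation: I_D = ½ k_n V_ov² = 0.5 × 1.6 × 0.37² = 0.11 mA, giving V_DS = V_DD − I_D R_D = 2.47 − 0.11 × 0.882 = 2.37 V.
V_DS = 2.37 V ≥ V_ov = 0.37 V, confirming saturation.

I_D = 0.110 mA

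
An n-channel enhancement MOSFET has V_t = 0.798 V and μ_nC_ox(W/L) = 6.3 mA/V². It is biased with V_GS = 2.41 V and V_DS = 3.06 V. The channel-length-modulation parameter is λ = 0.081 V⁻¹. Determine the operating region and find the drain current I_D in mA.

V_ov = V_GS − V_t = 2.41 − 0.798 = 1.61 V.
Since V_DS = 3.06 V ≥ V_ov = 1.61 V, the device is in saturation.
I_D = ½ k_n V_ov² (1 + λ V_DS) = 0.5 × 6.3 × 1.61² × (1 + 0.081 × 3.06) = 10.2 mA.

Saturation; I_D = 10.2 mA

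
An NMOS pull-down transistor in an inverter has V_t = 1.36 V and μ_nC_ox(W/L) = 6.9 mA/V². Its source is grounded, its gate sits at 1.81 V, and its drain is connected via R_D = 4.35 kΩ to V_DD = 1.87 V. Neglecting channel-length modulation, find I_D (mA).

V_GS = V_G = 1.81 V, so V_ov = 1.81 − 1.36 = 0.45 V.
Assume saturation: I_D = ½ k_n V_ov² = 0.5 × 6.9 × 0.45² = 0.699 mA, giving V_DS = V_DD − I_D R_D = 1.87 − 0.699 × 4.35 = -1.17 V.
But -1.17 V < V_ov = 0.45 V, so the device is actually in triode.
In triode I_D = k_n[V_ov V_DS − ½ V_DS²] and I_D = (V_DD − V_DS)/R_D. Equating: 15 V_DS² − 14.51 V_DS + 1.87 = 0, giving V_DS = 0.153 V (the root below V_ov).
I_D = (1.87 − 0.153) / 4.35 = 0.395 mA.

I_D = 0.395 mA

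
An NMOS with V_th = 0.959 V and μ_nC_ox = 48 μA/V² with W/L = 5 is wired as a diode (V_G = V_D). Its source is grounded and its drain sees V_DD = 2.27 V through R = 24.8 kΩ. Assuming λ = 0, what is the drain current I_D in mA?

With gate tied to drain, V_GS = V_DS ≥ V_GS − V_th, so the device is in saturation.
k_n = μ_nC_ox · (W/L) = 0.24 mA/V².
KCL at the drain: ½ k_n (V_GS − V_th)² = (V_DD − V_GS)/R.
Let x = V_GS − 0.959. Then 2.98 x² + x − 1.311 = 0, giving x = 0.517 V (positive root), so V_GS = 1.48 V.
I_D = (V_DD − V_GS)/R = (2.27 − 1.48) / 24.8 = 0.032 mA.

I_D = 0.0320 mA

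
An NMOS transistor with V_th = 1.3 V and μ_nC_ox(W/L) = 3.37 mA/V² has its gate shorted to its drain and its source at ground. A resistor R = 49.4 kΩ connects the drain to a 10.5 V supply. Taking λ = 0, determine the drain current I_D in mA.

I_D = 0.180 mA

With gate tied to drain, V_GS = V_DS ≥ V_GS − V_th, so the device is in saturation.
KCL at the drain: ½ k_n (V_GS − V_th)² = (V_DD − V_GS)/R.
Let x = V_GS − 1.3. Then 83.2 x² + x − 9.2 = 0, giving x = 0.327 V (positive root), so V_GS = 1.63 V.
I_D = (V_DD − V_GS)/R = (10.5 − 1.63) / 49.4 = 0.18 mA.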